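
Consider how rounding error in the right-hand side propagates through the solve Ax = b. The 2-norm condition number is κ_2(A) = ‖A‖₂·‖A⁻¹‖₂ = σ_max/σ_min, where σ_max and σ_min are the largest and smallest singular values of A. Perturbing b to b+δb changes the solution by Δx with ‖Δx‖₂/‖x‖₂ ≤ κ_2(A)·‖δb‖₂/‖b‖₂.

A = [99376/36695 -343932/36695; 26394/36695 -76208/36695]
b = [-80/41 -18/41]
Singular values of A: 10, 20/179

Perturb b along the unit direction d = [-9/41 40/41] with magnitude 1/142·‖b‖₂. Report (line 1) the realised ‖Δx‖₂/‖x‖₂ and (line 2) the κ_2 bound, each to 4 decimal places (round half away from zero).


σ_max = 10, σ_min = 20/179
condition number: 10 ÷ (20/179) = 89.5000
bound on ‖Δx‖/‖x‖: κ·ε = 89.5000·1/142 = 0.6303
solve Ax = b  →  x = [-0.0560 0.1920]
2-norm of b is 2.0000; of x, 0.2000
δb = ε·‖b‖·d = [-0.0031 0.0137]; solving A·Δx = δb gives ‖Δx‖ = 0.1261
relative error = 0.6303
tightness: 0.6303 against a bound of 0.6303; the bound is attained (ratio 1)

0.6303
0.6303


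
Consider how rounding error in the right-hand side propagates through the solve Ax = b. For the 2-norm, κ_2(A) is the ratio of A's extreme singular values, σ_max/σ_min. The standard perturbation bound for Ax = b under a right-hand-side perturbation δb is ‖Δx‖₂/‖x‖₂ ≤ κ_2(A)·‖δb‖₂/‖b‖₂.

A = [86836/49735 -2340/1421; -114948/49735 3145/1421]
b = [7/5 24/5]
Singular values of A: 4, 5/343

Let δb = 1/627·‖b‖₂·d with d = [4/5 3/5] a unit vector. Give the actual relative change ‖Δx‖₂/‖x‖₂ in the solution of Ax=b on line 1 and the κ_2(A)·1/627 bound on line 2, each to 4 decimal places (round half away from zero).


σ_max = 4, σ_min = 5/343
κ_2(A) = 4 / (5/343) = 274.4000
worst-case relative error ≤ 274.4000 × 1/627 = 0.4376
solve Ax = b  →  x = [188.6983 199.2207]
‖b‖₂ = 5.0000 and ‖x‖₂ = 274.4010
re-solving with b+δb shifts x by Δx of norm 0.5470
dividing the unrounded norms, ‖Δx‖/‖x‖ = 0.0020
so the bound overstates the realised error by a factor of ≈ 219.5208 (computed from the unrounded values)

0.0020
0.4376


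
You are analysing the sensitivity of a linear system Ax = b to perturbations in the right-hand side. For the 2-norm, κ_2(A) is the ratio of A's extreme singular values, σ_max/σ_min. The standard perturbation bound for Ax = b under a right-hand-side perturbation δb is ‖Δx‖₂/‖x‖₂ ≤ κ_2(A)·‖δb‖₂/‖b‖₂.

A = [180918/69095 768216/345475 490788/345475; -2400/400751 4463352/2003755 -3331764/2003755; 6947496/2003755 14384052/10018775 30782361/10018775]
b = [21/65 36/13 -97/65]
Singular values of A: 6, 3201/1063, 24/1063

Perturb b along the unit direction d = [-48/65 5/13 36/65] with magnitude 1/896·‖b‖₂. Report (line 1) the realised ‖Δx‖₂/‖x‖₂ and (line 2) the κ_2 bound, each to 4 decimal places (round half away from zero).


from the listed singular values, σ₁ = 6, σ_n = 24/1063
condition number: 6 ÷ (24/1063) = 265.7500
κ_2(A)·‖δb‖/‖b‖ = 0.2966
solve Ax = b  →  x = [-0.1207 0.7280 -0.6897]
‖b‖ = 3.1623, ‖x‖ = 1.0101
re-solving with b+δb shifts x by Δx of norm 0.1563
realised ‖Δx‖/‖x‖ = 0.1548
so the bound overstates the realised error by a factor of ≈ 1.9165 (computed from the unrounded values)

0.1548
0.2966


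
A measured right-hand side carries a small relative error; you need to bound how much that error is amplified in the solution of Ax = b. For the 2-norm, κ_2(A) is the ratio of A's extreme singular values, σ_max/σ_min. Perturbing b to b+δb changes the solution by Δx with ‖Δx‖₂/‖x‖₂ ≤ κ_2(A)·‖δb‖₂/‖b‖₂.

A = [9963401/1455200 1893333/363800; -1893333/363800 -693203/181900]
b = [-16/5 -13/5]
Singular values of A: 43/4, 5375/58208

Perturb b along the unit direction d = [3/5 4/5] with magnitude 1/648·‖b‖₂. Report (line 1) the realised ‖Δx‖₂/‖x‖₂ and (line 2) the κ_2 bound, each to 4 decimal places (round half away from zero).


0.0016
0.1797

largest singular value 43/4, smallest 5375/58208
κ = σ_max/σ_min = (43/4)/(5375/58208) = 116.4160
bound on ‖Δx‖/‖x‖: κ·ε = 116.4160·1/648 = 0.1797
solve Ax = b  →  x = [25.9161 -34.7099]
2-norm of b is 4.1231; of x, 43.3177
Δx = A⁻¹·δb where δb = 1/648·4.1231·d; ‖Δx‖ = 0.0689
realised ‖Δx‖/‖x‖ = 0.0016
realised/bound (from unrounded values) ≈ 0.0089


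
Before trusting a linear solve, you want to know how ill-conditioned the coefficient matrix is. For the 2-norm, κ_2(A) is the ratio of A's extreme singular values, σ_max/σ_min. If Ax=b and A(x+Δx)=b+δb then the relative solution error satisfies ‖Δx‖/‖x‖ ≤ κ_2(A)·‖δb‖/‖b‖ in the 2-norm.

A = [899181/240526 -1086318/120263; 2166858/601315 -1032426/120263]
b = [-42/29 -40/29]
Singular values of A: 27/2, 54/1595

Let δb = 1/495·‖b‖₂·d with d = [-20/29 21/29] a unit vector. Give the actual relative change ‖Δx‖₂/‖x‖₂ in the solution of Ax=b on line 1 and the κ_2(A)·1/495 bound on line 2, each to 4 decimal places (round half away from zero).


σ_max = 27/2, σ_min = 54/1595
κ_2(A) = (27/2) / (54/1595) = 398.7500
κ_2(A)·‖δb‖/‖b‖ = 0.8056
solve Ax = b  →  x = [-0.0570 0.1368]
‖b‖ = 2.0000, ‖x‖ = 0.1481
re-solving with b+δb shifts x by Δx of norm 0.1193
relative error = 0.8056
tightness: 0.8056 against a bound of 0.8056; the bound is attained (ratio 1)

0.8056
0.8056


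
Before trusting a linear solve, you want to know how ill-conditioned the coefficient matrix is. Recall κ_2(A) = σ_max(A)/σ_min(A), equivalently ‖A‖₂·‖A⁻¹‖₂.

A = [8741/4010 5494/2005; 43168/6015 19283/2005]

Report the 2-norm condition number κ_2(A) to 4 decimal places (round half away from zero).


120.3000

form AᵀA = [325662025/5788836 36177725/482403; 36177725/482403 16080725/160801] with trace 904568125/5788836 and determinant 9765625/5788836
λ_max, λ_min = (904568125/5788836 ± √818017366359765625/33510622234896)/2 = 625/4, 15625/1447209
so κ_2 = √((625/4) / (15625/1447209)) = 120.3000


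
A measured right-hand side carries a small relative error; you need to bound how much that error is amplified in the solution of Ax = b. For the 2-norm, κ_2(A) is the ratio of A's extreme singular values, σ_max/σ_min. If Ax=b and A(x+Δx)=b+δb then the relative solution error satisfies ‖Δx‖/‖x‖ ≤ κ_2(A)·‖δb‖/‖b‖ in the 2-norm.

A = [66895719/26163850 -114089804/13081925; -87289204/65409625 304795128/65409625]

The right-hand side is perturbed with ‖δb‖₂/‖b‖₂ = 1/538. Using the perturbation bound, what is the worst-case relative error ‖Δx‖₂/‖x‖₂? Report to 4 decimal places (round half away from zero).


M = AᵀA = [492572841013801/59216872562500 -422168918583258/14804218140625; -422168918583258/14804218140625 1447446901285456/14804218140625]. tr(M)=10051776713849/94746996100, det(M)=1800814096/23686749025
char-poly roots: 10609/100 and 678976/947469961
σ_max=√(10609/100)=(103/10), σ_min=√(678976/947469961)=(824/30781) → κ = 384.7625
perturbation bound = 384.7625·1/538 = 0.7152

0.7152


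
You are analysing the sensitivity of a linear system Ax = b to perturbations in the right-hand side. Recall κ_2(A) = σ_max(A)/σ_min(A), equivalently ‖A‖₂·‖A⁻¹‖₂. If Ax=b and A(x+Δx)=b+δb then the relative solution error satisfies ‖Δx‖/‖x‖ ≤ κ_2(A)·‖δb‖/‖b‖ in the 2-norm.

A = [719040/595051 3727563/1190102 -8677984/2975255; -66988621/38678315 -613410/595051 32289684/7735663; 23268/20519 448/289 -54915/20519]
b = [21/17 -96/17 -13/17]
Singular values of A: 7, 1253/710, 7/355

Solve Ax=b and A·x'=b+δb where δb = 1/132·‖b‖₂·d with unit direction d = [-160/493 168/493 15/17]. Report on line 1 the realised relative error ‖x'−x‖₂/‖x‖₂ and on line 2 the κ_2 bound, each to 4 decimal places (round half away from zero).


0.0147
2.6894

σ_max = 7, σ_min = 7/355
condition number: 7 ÷ (7/355) = 355.0000
bound on ‖Δx‖/‖x‖: κ·ε = 355.0000·1/132 = 2.6894
solve Ax = b  →  x = [-139.9380 -1.2310 -59.7203]
‖b‖₂ = 5.8310 and ‖x‖₂ = 152.1534
re-solving with b+δb shifts x by Δx of norm 2.2402
realised ‖Δx‖/‖x‖ = 0.0147
realised/bound (from unrounded values) ≈ 0.0055


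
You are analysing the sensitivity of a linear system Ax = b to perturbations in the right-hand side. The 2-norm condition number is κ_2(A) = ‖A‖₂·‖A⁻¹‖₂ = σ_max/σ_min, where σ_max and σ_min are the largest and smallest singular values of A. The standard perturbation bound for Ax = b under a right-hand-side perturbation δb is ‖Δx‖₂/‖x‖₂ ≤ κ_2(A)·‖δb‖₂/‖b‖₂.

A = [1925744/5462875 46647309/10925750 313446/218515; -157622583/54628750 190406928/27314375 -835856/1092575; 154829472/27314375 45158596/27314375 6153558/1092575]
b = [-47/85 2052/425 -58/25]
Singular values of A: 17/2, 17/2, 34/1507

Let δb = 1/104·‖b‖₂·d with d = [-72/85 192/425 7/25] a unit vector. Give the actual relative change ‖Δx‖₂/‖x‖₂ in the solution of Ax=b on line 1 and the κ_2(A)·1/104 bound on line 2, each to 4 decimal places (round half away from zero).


0.0259
3.6226

σ_max = 17/2, σ_min = 34/1507
κ_2(A) = (17/2) / (34/1507) = 376.7500
perturbation bound = 376.7500·1/104 = 3.6226
solve Ax = b  →  x = [-59.0676 -16.7378 63.9493]
‖b‖₂ = 5.3852 and ‖x‖₂ = 88.6490
with δb = [-0.0439 0.0234 0.0145], A·Δx = δb → ‖Δx‖ = 2.2951
relative error = 0.0259
tightness: 0.0259 against a bound of 3.6226 (unrounded ratio ≈ 0.0071)


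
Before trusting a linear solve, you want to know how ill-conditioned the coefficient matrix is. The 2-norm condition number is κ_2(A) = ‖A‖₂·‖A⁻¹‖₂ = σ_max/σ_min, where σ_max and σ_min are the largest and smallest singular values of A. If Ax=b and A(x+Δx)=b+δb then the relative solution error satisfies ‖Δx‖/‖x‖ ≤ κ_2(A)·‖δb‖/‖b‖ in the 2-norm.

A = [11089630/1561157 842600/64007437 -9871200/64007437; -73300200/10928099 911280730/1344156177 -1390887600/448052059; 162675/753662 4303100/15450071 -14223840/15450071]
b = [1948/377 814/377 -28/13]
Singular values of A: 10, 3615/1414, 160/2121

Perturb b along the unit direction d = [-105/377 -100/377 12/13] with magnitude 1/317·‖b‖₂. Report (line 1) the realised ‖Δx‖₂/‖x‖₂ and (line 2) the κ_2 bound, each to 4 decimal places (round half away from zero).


0.0047
0.4182

σ_max = 10, σ_min = 160/2121
condition number: 10 ÷ (160/2121) = 132.5625
perturbation bound = 132.5625·1/317 = 0.4182
solve Ax = b  →  x = [0.5386 -51.4063 -13.0860]
2-norm of b is 6.0000; of x, 53.0485
δb = ε·‖b‖·d = [-0.0053 -0.0050 0.0175]; solving A·Δx = δb gives ‖Δx‖ = 0.2509
realised ‖Δx‖/‖x‖ = 0.0047
realised/bound (from unrounded values) ≈ 0.0113


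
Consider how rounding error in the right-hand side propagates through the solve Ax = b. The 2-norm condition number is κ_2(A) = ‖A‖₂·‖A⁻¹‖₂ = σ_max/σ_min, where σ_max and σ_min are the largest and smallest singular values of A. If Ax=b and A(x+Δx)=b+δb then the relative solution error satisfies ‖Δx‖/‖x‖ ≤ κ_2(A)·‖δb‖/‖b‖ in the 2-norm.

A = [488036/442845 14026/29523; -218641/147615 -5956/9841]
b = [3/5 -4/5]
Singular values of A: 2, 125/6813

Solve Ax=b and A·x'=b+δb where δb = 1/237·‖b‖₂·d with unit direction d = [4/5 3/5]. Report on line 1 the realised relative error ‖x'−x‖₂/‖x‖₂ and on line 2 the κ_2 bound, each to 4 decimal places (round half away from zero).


0.4599
0.4599

from the listed singular values, σ₁ = 2, σ_n = 125/6813
κ_2(A) = 2 / (125/6813) = 109.0080
worst-case relative error ≤ 109.0080 × 1/237 = 0.4599
solve Ax = b  →  x = [0.4615 0.1923]
2-norm of b is 1.0000; of x, 0.5000
Δx = A⁻¹·δb where δb = 1/237·1.0000·d; ‖Δx‖ = 0.2300
dividing the unrounded norms, ‖Δx‖/‖x‖ = 0.4599
tightness: 0.4599 against a bound of 0.4599; the bound is attained (ratio 1)


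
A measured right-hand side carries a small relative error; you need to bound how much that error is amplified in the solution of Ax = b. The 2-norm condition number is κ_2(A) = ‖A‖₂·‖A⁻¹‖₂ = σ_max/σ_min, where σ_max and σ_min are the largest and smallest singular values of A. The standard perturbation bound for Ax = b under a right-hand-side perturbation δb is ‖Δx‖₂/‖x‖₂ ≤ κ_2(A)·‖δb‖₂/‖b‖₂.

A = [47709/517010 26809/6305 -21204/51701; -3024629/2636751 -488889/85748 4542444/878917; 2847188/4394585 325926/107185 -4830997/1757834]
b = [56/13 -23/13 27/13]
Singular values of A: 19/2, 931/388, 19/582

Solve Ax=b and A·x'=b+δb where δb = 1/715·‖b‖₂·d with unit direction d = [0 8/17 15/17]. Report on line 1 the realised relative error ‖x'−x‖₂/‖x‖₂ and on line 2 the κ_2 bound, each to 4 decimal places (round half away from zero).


0.0071
0.4070

largest singular value 19/2, smallest 19/582
κ = σ_max/σ_min = (19/2)/(19/582) = 291.0000
worst-case relative error ≤ 291.0000 × 1/715 = 0.4070
solve Ax = b  →  x = [29.7204 1.0870 7.4534]
2-norm of b is 5.0990; of x, 30.6600
Δx = A⁻¹·δb where δb = 1/715·5.0990·d; ‖Δx‖ = 0.2184
dividing the unrounded norms, ‖Δx‖/‖x‖ = 0.0071
so the bound overstates the realised error by a factor of ≈ 57.1227 (computed from the unrounded values)


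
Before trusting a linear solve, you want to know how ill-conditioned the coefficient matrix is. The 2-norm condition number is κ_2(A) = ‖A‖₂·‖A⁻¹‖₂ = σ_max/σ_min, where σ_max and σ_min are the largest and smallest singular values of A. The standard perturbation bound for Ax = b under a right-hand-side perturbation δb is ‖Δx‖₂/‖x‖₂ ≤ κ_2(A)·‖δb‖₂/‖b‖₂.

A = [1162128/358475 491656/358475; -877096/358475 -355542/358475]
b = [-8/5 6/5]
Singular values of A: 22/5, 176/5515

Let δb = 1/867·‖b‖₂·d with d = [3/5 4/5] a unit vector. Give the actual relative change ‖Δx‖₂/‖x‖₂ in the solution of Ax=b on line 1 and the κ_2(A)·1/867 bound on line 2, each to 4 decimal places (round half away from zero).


σ_max = 22/5, σ_min = 176/5515
κ = σ_max/σ_min = (22/5)/(176/5515) = 137.8750
worst-case relative error ≤ 137.8750 × 1/867 = 0.1590
solve Ax = b  →  x = [-0.4196 -0.1748]
‖b‖ = 2.0000, ‖x‖ = 0.4545
re-solving with b+δb shifts x by Δx of norm 0.0723
dividing the unrounded norms, ‖Δx‖/‖x‖ = 0.1590
realised/bound = 1 exactly: the bound is attained for this b and d

0.1590
0.1590


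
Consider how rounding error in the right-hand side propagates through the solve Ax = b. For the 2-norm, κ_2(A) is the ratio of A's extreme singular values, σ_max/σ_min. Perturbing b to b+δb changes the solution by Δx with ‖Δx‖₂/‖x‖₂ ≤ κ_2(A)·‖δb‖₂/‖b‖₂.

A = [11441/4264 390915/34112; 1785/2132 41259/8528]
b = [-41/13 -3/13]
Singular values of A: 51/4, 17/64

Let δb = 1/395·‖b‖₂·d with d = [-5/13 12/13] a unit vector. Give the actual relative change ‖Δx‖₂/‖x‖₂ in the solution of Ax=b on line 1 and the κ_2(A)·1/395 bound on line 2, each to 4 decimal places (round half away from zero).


0.0080
0.1215

σ_max = 51/4, σ_min = 17/64
condition number: (51/4) ÷ (17/64) = 48.0000
perturbation bound = 48.0000·1/395 = 0.1215
solve Ax = b  →  x = [-3.7245 0.5968]
‖b‖₂ = 3.1623 and ‖x‖₂ = 3.7721
re-solving with b+δb shifts x by Δx of norm 0.0301
relative error = 0.0080
tightness: 0.0080 against a bound of 0.1215 (unrounded ratio ≈ 0.0658)


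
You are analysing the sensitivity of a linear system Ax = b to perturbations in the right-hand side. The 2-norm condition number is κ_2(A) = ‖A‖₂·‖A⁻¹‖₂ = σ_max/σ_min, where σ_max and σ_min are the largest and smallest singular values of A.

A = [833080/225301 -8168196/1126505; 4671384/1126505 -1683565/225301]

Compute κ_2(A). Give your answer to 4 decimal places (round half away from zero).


57.1250

form AᵀA = [46578342016/1508934025 -3488546808/60357361; -3488546808/60357361 163590016201/1508934025] with trace 727226153/5221225 and determinant 775511104/130530625
eigenvalues of AᵀA: λ = (tr ± √(tr²−4·det))/2 = 3481/25, 222784/5221225
κ_2(A) = √(λ_max/λ_min) = √((3481/25) / (222784/5221225)) = 57.1250


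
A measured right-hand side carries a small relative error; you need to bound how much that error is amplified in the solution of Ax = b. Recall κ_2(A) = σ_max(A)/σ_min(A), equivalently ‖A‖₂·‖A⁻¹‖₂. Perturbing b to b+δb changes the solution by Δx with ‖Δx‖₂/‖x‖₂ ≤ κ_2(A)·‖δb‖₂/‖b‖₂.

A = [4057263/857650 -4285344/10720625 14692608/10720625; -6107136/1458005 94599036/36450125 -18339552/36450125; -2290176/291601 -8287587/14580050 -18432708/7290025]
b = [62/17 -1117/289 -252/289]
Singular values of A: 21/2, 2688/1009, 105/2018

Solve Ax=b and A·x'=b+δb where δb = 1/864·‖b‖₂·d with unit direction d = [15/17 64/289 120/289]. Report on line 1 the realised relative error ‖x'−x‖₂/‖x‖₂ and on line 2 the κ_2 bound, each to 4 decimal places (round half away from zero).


0.0031
0.2336

σ_max = 21/2, σ_min = 105/2018
κ_2(A) = (21/2) / (105/2018) = 201.8000
κ_2(A)·‖δb‖/‖b‖ = 0.2336
solve Ax = b  →  x = [-10.3970 -11.4431 35.2116]
2-norm of b is 5.3852; of x, 38.4565
re-solving with b+δb shifts x by Δx of norm 0.1198
realised ‖Δx‖/‖x‖ = 0.0031
realised/bound (from unrounded values) ≈ 0.0133


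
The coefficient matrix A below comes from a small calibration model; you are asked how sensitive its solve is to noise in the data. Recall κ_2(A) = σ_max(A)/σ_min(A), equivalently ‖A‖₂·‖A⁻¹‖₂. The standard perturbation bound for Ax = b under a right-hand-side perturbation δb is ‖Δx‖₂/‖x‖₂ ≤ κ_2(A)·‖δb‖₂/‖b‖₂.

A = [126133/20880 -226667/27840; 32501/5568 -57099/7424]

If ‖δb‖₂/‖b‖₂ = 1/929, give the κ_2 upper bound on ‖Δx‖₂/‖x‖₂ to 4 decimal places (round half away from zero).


0.1984

form AᵀA = [585283489/8294400 -1040418911/11059200; -1040418911/11059200 1849718689/14745600] with trace 1040480161/5308416 and determinant 1500625/1327104
eigenvalues of AᵀA: λ = (tr ± √(tr²−4·det))/2 = 196, 30625/5308416
κ = σ_max/σ_min = 14/(175/2304) = 184.3200
perturbation bound = 184.3200·1/929 = 0.1984


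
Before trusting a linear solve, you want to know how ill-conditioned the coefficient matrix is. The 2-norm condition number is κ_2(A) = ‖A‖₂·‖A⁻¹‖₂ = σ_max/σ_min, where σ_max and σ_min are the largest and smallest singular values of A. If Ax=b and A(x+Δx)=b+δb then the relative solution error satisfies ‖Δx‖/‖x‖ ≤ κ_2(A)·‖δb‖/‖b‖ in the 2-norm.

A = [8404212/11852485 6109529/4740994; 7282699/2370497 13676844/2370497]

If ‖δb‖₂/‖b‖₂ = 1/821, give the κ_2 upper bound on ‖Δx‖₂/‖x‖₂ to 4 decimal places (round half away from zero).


M = AᵀA = [830799165649/83570137225 311537524734/16714027445; 311537524734/16714027445 467311476385/13371221956]. tr(M)=51923818589/1156680100, det(M)=20151121/1156680100
solving λ² − 51923818589/1156680100·λ + 20151121/1156680100 = 0 gives λ = 4489/100, 4489/11566801
κ = σ_max/σ_min = (67/10)/(67/3401) = 340.1000
κ_2(A)·‖δb‖/‖b‖ = 0.4143

0.4143


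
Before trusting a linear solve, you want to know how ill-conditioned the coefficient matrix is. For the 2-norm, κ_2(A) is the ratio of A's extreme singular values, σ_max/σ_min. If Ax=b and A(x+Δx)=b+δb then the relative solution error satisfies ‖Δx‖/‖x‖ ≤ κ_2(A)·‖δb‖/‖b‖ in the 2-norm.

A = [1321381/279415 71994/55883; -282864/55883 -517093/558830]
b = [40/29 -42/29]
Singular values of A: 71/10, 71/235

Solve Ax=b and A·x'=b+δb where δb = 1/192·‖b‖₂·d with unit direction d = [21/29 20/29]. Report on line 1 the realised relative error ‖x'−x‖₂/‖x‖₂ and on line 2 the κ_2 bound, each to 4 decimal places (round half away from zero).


0.1224
0.1224

largest singular value 71/10, smallest 71/235
κ_2(A) = (71/10) / (71/235) = 23.5000
perturbation bound = 23.5000·1/192 = 0.1224
solve Ax = b  →  x = [0.2748 0.0618]
2-norm of b is 2.0000; of x, 0.2817
Δx = A⁻¹·δb where δb = 1/192·2.0000·d; ‖Δx‖ = 0.0345
realised ‖Δx‖/‖x‖ = 0.1224
so the bound is sharp here: realised error equals the bound


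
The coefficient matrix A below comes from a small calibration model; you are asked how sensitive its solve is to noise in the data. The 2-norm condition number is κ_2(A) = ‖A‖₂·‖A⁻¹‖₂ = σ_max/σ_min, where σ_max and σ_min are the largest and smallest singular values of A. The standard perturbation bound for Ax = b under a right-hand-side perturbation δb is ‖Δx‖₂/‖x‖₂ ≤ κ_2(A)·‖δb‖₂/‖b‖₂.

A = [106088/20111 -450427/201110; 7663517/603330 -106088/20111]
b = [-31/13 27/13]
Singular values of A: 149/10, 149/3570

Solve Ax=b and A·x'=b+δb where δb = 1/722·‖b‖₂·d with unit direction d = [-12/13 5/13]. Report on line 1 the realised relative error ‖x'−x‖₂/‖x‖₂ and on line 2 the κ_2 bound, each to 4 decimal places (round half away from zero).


0.0015
0.4945

from the listed singular values, σ₁ = 149/10, σ_n = 149/3570
κ_2(A) = (149/10) / (149/3570) = 357.0000
perturbation bound = 357.0000·1/722 = 0.4945
solve Ax = b  →  x = [27.7078 66.3242]
‖b‖₂ = 3.1623 and ‖x‖₂ = 71.8792
Δx = A⁻¹·δb where δb = 1/722·3.1623·d; ‖Δx‖ = 0.1049
relative error = 0.0015
so the bound overstates the realised error by a factor of ≈ 338.6801 (computed from the unrounded values)


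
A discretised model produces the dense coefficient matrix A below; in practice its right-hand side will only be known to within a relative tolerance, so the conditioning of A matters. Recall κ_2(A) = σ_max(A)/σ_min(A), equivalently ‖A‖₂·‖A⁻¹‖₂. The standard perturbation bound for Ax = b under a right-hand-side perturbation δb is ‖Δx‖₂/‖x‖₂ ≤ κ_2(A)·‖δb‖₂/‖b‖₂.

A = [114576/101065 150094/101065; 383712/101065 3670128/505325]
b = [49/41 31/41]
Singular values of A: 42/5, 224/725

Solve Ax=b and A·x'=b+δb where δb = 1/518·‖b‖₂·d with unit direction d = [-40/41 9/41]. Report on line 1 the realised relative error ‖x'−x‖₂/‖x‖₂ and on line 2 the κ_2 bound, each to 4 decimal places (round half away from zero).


0.0027
0.0525

from the listed singular values, σ₁ = 42/5, σ_n = 224/725
κ = σ_max/σ_min = (42/5)/(224/725) = 27.1875
perturbation bound = 27.1875·1/518 = 0.0525
solve Ax = b  →  x = [2.9119 -1.4181]
‖b‖₂ = 1.4142 and ‖x‖₂ = 3.2388
δb = ε·‖b‖·d = [-0.0027 0.0006]; solving A·Δx = δb gives ‖Δx‖ = 0.0088
realised ‖Δx‖/‖x‖ = 0.0027
realised/bound (from unrounded values) ≈ 0.0520


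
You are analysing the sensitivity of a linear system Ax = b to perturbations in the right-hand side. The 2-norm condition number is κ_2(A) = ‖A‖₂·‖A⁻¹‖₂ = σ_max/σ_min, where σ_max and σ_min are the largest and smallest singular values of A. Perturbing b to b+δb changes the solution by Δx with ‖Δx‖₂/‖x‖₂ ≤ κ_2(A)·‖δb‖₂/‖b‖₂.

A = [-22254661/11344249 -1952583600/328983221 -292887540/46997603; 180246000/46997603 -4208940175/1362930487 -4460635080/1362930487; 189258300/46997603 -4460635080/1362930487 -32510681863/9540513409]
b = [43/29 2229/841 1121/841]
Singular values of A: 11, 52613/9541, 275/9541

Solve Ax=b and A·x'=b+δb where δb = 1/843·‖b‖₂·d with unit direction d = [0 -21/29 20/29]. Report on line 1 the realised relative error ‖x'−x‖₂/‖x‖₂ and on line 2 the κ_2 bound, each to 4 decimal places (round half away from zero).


0.0039
0.4527

largest singular value 11, smallest 275/9541
κ = σ_max/σ_min = 11/(275/9541) = 381.6400
worst-case relative error ≤ 381.6400 × 1/843 = 0.4527
solve Ax = b  →  x = [0.2368 24.9676 -24.0911]
‖b‖ = 3.3166, ‖x‖ = 34.6961
re-solving with b+δb shifts x by Δx of norm 0.1365
dividing the unrounded norms, ‖Δx‖/‖x‖ = 0.0039
realised/bound (from unrounded values) ≈ 0.0087


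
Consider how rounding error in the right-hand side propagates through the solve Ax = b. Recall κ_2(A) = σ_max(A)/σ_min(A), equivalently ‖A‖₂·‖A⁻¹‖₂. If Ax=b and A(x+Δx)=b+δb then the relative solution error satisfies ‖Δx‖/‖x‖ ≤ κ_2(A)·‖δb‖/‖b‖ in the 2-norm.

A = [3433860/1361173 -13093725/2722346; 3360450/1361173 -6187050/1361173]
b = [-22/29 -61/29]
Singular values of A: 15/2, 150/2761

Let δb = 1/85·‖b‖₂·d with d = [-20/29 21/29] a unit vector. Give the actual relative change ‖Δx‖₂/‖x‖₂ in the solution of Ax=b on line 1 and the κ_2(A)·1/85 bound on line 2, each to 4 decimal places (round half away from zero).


σ_max = 15/2, σ_min = 150/2761
κ = σ_max/σ_min = (15/2)/(150/2761) = 138.0500
worst-case relative error ≤ 138.0500 × 1/85 = 1.6241
solve Ax = b  →  x = [-16.3667 -8.4267]
‖b‖ = 2.2361, ‖x‖ = 18.4086
re-solving with b+δb shifts x by Δx of norm 0.4842
relative error = 0.0263
so the bound overstates the realised error by a factor of ≈ 61.7443 (computed from the unrounded values)

0.0263
1.6241


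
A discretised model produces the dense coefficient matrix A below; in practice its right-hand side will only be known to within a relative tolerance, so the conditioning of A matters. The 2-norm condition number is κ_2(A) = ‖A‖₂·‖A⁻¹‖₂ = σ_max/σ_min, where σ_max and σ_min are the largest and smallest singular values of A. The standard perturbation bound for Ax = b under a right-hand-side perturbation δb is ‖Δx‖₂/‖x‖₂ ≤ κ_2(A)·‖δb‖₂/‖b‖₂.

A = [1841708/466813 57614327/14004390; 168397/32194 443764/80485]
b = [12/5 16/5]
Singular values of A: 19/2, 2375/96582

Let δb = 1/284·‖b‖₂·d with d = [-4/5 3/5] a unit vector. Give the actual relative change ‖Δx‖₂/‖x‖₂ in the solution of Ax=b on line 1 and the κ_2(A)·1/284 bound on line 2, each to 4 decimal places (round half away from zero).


σ_max = 19/2, σ_min = 2375/96582
κ_2(A) = (19/2) / (2375/96582) = 386.3280
κ_2(A)·‖δb‖/‖b‖ = 1.3603
solve Ax = b  →  x = [0.2904 0.3049]
2-norm of b is 4.0000; of x, 0.4211
Δx = A⁻¹·δb where δb = 1/284·4.0000·d; ‖Δx‖ = 0.5728
dividing the unrounded norms, ‖Δx‖/‖x‖ = 1.3603
realised/bound = 1 exactly: the bound is attained for this b and d

1.3603
1.3603


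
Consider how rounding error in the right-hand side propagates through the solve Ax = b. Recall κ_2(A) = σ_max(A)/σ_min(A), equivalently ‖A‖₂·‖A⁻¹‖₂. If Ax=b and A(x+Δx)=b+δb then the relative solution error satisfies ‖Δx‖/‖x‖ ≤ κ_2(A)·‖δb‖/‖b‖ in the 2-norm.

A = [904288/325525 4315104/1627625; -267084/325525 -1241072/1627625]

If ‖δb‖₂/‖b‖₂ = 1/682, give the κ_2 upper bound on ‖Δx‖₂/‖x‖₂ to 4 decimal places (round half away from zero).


0.4115

M = AᵀA = [1422513040/169546441 6773707584/847732205; 6773707584/847732205 32256611584/4238661025]. tr(M)=80641424/5040025, det(M)=16384/5040025
λ_max, λ_min = (80641424/5040025 ± √6502708961669376/25401852000625)/2 = 16, 1024/5040025
σ_max=√16=4, σ_min=√(1024/5040025)=(32/2245) → κ = 280.6250
worst-case relative error ≤ 280.6250 × 1/682 = 0.4115


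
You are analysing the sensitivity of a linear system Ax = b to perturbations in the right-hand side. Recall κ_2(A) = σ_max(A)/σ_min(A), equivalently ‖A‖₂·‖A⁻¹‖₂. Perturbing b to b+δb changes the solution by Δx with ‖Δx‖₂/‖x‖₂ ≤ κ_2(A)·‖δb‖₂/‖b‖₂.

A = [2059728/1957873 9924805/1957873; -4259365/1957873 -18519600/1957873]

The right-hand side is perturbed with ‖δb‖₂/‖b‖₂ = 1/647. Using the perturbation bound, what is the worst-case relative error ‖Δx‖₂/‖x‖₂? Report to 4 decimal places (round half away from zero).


M = AᵀA = [77455604281/13263898561 343682127360/13263898561; 343682127360/13263898561 1527603247225/13263898561]. tr(M)=954823826/7890481, det(M)=9150625/7890481
λ_max, λ_min = (954823826/7890481 ± √911399727366475776/62259690411361)/2 = 121, 75625/7890481
κ = σ_max/σ_min = 11/(275/2809) = 112.3600
κ_2(A)·‖δb‖/‖b‖ = 0.1737

0.1737


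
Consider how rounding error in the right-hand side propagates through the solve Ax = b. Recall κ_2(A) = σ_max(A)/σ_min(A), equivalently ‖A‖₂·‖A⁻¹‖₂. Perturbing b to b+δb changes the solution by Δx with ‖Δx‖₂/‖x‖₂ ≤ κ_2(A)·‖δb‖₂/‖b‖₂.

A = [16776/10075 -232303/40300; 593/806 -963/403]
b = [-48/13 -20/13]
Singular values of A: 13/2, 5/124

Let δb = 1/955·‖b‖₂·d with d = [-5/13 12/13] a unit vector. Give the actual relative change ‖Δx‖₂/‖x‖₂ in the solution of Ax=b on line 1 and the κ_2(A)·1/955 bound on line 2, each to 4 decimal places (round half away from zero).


0.1688
0.1688

from the listed singular values, σ₁ = 13/2, σ_n = 5/124
condition number: (13/2) ÷ (5/124) = 161.2000
perturbation bound = 161.2000·1/955 = 0.1688
solve Ax = b  →  x = [-0.1723 0.5908]
‖b‖₂ = 4.0000 and ‖x‖₂ = 0.6154
with δb = [-0.0016 0.0039], A·Δx = δb → ‖Δx‖ = 0.1039
relative error = 0.1688
so the bound is sharp here: realised error equals the bound


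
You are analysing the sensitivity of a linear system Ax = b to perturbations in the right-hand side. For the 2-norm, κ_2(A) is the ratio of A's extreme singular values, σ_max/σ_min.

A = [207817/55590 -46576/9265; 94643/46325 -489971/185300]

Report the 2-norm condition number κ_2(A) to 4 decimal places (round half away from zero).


form AᵀA = [4851765901/267322500 -2155990331/89107500; -2155990331/89107500 3833221769/118810000] with trace 2156242381/42771600 and determinant 25411681/171086400
char-poly roots: 5041/100 and 5041/1710864
so κ_2 = √((5041/100) / (5041/1710864)) = 130.8000

130.8000


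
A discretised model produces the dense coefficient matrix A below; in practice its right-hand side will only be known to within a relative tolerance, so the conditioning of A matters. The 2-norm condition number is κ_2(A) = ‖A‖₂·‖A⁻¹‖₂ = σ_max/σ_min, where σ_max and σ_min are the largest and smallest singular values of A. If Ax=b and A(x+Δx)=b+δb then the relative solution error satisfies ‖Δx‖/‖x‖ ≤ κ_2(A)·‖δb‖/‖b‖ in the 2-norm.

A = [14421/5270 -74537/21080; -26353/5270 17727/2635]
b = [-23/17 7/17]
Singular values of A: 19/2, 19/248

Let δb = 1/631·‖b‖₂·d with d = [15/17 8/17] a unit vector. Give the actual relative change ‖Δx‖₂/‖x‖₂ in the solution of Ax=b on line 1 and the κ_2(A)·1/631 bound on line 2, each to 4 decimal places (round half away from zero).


0.0022
0.1965

largest singular value 19/2, smallest 19/248
condition number: (19/2) ÷ (19/248) = 124.0000
bound on ‖Δx‖/‖x‖: κ·ε = 124.0000·1/631 = 0.1965
solve Ax = b  →  x = [-10.5053 -7.7474]
‖b‖₂ = 1.4142 and ‖x‖₂ = 13.0531
re-solving with b+δb shifts x by Δx of norm 0.0293
relative error = 0.0022
so the bound overstates the realised error by a factor of ≈ 87.6841 (computed from the unrounded values)


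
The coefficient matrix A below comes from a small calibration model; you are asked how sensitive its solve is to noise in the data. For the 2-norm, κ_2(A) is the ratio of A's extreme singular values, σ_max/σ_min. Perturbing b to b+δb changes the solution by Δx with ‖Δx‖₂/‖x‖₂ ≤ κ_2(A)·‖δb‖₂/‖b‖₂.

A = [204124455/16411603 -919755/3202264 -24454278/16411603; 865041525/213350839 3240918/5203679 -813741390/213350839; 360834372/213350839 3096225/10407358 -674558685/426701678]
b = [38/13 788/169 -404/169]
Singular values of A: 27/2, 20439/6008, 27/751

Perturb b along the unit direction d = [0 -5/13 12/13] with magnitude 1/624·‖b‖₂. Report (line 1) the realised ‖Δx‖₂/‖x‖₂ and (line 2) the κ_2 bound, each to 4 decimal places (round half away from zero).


0.0024
0.6018

largest singular value 27/2, smallest 27/751
κ_2(A) = (27/2) / (27/751) = 375.5000
perturbation bound = 375.5000·1/624 = 0.6018
solve Ax = b  →  x = [-5.1979 -108.4166 -24.4517]
2-norm of b is 6.0000; of x, 111.2612
with δb = [0.0000 -0.0037 0.0089], A·Δx = δb → ‖Δx‖ = 0.2675
relative error = 0.0024
tightness: 0.0024 against a bound of 0.6018 (unrounded ratio ≈ 0.0040)


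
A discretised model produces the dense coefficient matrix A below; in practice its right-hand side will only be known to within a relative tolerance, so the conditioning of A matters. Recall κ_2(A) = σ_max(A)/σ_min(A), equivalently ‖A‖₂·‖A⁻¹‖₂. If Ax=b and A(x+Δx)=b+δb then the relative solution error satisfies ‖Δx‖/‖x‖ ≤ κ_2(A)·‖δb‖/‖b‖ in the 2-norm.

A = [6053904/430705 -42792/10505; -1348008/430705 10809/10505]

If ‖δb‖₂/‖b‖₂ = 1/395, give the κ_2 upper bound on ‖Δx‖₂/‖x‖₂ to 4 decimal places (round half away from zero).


M = AᵀA = [4576666176/22071005 -1334776968/22071005; -1334776968/22071005 389597949/22071005]. tr(M)=993252825/4414201, det(M)=12960000/4414201
λ_max, λ_min = (993252825/4414201 ± √986322342190640625/19485170468401)/2 = 225, 57600/4414201
σ_max=√225=15, σ_min=√(57600/4414201)=(240/2101) → κ = 131.3125
worst-case relative error ≤ 131.3125 × 1/395 = 0.3324

0.3324


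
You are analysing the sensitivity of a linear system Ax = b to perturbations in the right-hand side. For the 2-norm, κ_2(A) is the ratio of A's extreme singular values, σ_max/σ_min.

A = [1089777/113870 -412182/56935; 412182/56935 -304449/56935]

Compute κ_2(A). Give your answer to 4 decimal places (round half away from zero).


M = AᵀA = [74687596569/518655076 -14003265177/129663769; -14003265177/129663769 10503327789/129663769]. tr(M)=116700907725/518655076, det(M)=791015625/518655076
λ_max, λ_min = (116700907725/518655076 ± √13617460806762558425625/269003087860565776)/2 = 225, 3515625/518655076
so κ_2 = √(225 / (3515625/518655076)) = 182.1920

182.1920


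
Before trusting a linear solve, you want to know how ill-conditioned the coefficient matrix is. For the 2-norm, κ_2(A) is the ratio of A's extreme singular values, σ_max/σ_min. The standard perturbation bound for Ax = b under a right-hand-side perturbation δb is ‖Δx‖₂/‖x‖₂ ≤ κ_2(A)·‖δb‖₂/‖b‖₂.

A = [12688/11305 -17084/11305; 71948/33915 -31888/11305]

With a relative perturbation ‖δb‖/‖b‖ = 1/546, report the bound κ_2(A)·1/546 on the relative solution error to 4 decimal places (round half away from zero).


0.7308

AᵀA = [917008/159201 -407552/53067; -407552/53067 181136/17689]; tr = 2547232/159201, det = 256/159201
solving λ² − 2547232/159201·λ + 256/159201 = 0 gives λ = 16, 16/159201
so κ_2 = √(16 / (16/159201)) = 399.0000
bound on ‖Δx‖/‖x‖: κ·ε = 399.0000·1/546 = 0.7308


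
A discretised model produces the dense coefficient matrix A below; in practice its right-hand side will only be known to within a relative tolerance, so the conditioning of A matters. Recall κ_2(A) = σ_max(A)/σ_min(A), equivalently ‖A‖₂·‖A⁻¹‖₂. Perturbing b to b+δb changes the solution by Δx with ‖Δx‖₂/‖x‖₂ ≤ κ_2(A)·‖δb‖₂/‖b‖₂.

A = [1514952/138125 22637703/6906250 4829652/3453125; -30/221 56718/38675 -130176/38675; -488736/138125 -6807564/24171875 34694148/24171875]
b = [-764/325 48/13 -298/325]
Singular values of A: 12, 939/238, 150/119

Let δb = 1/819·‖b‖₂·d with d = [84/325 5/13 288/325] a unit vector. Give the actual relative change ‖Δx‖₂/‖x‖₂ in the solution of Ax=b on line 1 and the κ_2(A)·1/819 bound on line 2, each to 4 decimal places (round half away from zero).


0.0042
0.0116

σ_max = 12, σ_min = 150/119
condition number: 12 ÷ (150/119) = 9.5200
perturbation bound = 9.5200·1/819 = 0.0116
solve Ax = b  →  x = [-0.1600 0.2391 -0.9864]
2-norm of b is 4.4721; of x, 1.0275
δb = ε·‖b‖·d = [0.0014 0.0021 0.0048]; solving A·Δx = δb gives ‖Δx‖ = 0.0043
relative error = 0.0042
realised/bound (from unrounded values) ≈ 0.3627


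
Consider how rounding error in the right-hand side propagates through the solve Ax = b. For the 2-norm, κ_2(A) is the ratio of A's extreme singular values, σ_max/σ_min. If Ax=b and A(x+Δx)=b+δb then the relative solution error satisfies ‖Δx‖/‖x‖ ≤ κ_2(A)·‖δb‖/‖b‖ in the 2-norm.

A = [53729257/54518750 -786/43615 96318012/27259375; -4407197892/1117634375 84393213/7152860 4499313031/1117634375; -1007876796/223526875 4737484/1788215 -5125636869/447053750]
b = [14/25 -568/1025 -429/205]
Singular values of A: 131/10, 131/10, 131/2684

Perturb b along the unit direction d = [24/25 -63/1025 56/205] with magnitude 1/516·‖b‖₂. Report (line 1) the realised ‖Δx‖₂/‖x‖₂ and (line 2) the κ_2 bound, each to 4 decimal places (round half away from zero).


σ_max = 131/10, σ_min = 131/2684
κ = σ_max/σ_min = (131/10)/(131/2684) = 268.4000
perturbation bound = 268.4000·1/516 = 0.5202
solve Ax = b  →  x = [0.0709 -0.0705 0.1383]
2-norm of b is 2.2361; of x, 0.1707
δb = ε·‖b‖·d = [0.0042 -0.0003 0.0012]; solving A·Δx = δb gives ‖Δx‖ = 0.0888
realised ‖Δx‖/‖x‖ = 0.5202
tightness: 0.5202 against a bound of 0.5202; the bound is attained (ratio 1)

0.5202
0.5202


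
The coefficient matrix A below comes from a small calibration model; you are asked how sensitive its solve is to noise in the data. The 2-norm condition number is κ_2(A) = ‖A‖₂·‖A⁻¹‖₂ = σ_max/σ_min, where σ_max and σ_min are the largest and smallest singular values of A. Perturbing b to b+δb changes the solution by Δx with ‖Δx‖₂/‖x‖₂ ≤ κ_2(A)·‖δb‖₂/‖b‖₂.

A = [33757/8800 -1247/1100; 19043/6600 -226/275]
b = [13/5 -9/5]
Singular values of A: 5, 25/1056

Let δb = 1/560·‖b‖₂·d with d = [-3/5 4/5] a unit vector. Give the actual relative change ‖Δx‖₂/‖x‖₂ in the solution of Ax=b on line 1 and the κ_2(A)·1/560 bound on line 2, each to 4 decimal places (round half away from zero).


0.0019
0.3771

from the listed singular values, σ₁ = 5, σ_n = 25/1056
condition number: 5 ÷ (25/1056) = 211.2000
perturbation bound = 211.2000·1/560 = 0.3771
solve Ax = b  →  x = [-35.2896 -121.7072]
‖b‖₂ = 3.1623 and ‖x‖₂ = 126.7202
δb = ε·‖b‖·d = [-0.0034 0.0045]; solving A·Δx = δb gives ‖Δx‖ = 0.2385
relative error = 0.0019
tightness: 0.0019 against a bound of 0.3771 (unrounded ratio ≈ 0.0050)


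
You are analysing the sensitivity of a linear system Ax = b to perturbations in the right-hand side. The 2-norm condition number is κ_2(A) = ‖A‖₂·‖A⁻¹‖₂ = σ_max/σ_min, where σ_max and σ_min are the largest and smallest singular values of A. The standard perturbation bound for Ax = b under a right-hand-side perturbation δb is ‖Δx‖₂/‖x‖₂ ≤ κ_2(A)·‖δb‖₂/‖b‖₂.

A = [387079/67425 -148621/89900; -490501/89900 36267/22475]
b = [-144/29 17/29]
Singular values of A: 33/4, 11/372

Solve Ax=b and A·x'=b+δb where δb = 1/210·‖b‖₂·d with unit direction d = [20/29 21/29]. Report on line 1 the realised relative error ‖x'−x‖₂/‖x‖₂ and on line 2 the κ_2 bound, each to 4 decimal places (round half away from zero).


from the listed singular values, σ₁ = 33/4, σ_n = 11/372
κ_2(A) = (33/4) / (11/372) = 279.0000
perturbation bound = 279.0000·1/210 = 1.3286
solve Ax = b  →  x = [-28.8727 -97.2606]
2-norm of b is 5.0000; of x, 101.4557
δb = ε·‖b‖·d = [0.0164 0.0172]; solving A·Δx = δb gives ‖Δx‖ = 0.8052
dividing the unrounded norms, ‖Δx‖/‖x‖ = 0.0079
so the bound overstates the realised error by a factor of ≈ 167.4019 (computed from the unrounded values)

0.0079
1.3286
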